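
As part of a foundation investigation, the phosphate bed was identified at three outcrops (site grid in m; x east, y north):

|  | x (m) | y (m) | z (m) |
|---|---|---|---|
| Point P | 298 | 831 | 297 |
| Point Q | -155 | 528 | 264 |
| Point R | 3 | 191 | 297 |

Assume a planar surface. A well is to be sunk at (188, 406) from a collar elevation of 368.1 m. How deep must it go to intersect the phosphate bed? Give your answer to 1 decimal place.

62.1 m

Two edge vectors: Point P→Point Q = (-453, -303, -33), Point P→Point R = (-295, -640, 0).
Normal n = (Point P→Point Q) × (Point P→Point R) = (-21120, 9735, 200535).
So ∂z/∂x = −n_x/n_z = 0.10532 and ∂z/∂y = −n_y/n_z = −0.04855.
Intercept c from Point P: 297 − 31.38 + 40.34 = 305.96.
At (188, 406): z_contact = 19.80 − 19.71 + 305.96 = 306.05 m.
Depth below ground = 368.1 − 306.05 = 62.1 m.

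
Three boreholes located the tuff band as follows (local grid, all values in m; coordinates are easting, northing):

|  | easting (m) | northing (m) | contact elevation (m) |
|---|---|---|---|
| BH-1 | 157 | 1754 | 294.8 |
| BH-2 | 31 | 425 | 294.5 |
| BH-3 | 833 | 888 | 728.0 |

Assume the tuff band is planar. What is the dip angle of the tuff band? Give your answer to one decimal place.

29.9°

Let the plane be z = a·easting + b·northing + c.
BH-2−BH-1: −126a − 1329b = −0.3;  BH-3−BH-1: 676a − 866b = 433.2.
Solving gives a = 0.57168, b = −0.05397.
Gradient magnitude |∇z| = √(a² + b²) = √(0.32682 + 0.00291) = 0.57423.
True dip = arctan(0.57423) = 29.9°, dipping toward W (azimuth ≈ 275°).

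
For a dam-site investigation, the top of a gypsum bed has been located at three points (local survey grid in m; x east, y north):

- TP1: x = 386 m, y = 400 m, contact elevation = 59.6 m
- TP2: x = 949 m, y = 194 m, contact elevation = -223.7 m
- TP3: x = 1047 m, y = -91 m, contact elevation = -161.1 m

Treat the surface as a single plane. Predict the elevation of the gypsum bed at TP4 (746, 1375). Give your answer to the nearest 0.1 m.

Let the plane be z = a·x + b·y + c.
TP2−TP1: 563a − 206b = −283.3;  TP3−TP1: 661a − 491b = −220.7.
Solving gives a = −0.667556, b = −0.449195.
Then c = 59.6 − a·386 − b·400 = 496.95.
At (746, 1375): z = −498.0 − 617.6 + 496.95 = -618.7 m.

-618.7 m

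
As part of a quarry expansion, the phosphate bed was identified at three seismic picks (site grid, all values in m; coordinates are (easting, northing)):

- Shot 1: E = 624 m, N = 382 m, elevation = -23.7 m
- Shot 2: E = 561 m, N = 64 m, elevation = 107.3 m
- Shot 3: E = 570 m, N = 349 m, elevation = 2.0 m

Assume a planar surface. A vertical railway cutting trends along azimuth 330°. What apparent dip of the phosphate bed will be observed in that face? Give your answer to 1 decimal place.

10.5°

Let the plane be z = a·E + b·N + c.
Shot 2−Shot 1: −63a − 318b = 131;  Shot 3−Shot 1: −54a − 33b = 25.7.
Solving gives a = −0.25506, b = −0.36142.
Unit vector along 330° is (sin 330°, cos 330°) = (-0.5000, 0.8660).
Slope in that direction = a·(-0.5000) + b·(0.8660) = −0.18547.
Apparent dip = arctan|0.18547| = 10.5° (true dip is 23.9°, so apparent ≤ true as expected).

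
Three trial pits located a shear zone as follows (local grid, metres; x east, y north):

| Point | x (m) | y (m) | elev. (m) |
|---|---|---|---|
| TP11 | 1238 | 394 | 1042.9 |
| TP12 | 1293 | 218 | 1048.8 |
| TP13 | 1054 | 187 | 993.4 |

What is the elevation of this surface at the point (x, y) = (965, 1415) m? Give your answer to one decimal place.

1019.1 m

Let the plane be z = a·x + b·y + c.
TP12−TP11: 55a − 176b = 5.9;  TP13−TP11: −184a − 207b = −49.5.
Solving gives a = 0.226948, b = 0.037399.
Then c = 1042.9 − a·1238 − b·394 = 747.20.
At (965, 1415): z = 219.0 + 52.9 + 747.20 = 1019.1 m.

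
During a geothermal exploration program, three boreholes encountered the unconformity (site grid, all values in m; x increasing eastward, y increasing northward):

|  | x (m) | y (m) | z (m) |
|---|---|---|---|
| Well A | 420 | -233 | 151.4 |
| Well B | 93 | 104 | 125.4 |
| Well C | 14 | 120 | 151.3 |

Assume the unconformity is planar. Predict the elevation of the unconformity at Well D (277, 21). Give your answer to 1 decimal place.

Two edge vectors: Well A→Well B = (-327, 337, -26), Well A→Well C = (-406, 353, -0.1).
Normal n = (Well A→Well B) × (Well A→Well C) = (9144.3, 10523.3, 21391).
So ∂z/∂x = −n_x/n_z = −0.42748 and ∂z/∂y = −n_y/n_z = −0.49195.
Intercept c from Well A: 151.4 + 179.54 − 114.62 = 216.32.
At (277, 21): z = −118.4 − 10.3 + 216.32 = 87.6 m.

87.6 m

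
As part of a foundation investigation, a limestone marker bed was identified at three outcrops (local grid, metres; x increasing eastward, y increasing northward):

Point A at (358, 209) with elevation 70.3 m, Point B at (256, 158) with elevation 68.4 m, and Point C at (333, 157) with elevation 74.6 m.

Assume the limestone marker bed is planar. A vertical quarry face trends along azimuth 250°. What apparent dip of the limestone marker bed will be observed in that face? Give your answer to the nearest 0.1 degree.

1.9°

Two edge vectors: Point A→Point B = (-102, -51, -1.9), Point A→Point C = (-25, -52, 4.3).
Normal n = (Point A→Point B) × (Point A→Point C) = (-318.1, 486.1, 4029).
So ∂z/∂x = −n_x/n_z = 0.07895 and ∂z/∂y = −n_y/n_z = −0.12065.
Unit vector along 250° is (sin 250°, cos 250°) = (-0.9397, -0.3420).
Slope in that direction = a·(-0.9397) + b·(-0.3420) = −0.03293.
Apparent dip = arctan|0.03293| = 1.9° (true dip is 8.2°, so apparent ≤ true as expected).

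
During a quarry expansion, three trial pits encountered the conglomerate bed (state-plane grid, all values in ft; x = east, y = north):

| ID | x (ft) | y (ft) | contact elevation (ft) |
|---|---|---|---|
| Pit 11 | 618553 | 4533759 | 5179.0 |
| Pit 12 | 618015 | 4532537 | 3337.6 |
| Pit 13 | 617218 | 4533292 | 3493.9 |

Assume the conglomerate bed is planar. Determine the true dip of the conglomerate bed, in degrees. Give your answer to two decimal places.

Two edge vectors: Pit 11→Pit 12 = (-538, -1222, -1841.4), Pit 11→Pit 13 = (-1335, -467, -1685.1).
Normal n = (Pit 11→Pit 12) × (Pit 11→Pit 13) = (1199258.4, 1551685.2, -1380124).
So ∂z/∂x = −n_x/n_z = 0.86895 and ∂z/∂y = −n_y/n_z = 1.12431.
Gradient magnitude |∇z| = √(a² + b²) = √(0.75507 + 1.26407) = 1.42097.
True dip = arctan(1.42097) = 54.86°, dipping toward SW (azimuth ≈ 218°).

54.86°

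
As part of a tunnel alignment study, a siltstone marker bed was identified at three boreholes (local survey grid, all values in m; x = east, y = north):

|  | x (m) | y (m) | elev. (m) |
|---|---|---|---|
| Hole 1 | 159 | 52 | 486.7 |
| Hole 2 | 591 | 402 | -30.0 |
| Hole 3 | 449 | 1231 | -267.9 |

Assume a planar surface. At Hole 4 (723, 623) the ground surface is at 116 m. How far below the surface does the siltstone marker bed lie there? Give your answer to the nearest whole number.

Two edge vectors: Hole 1→Hole 2 = (432, 350, -516.7), Hole 1→Hole 3 = (290, 1179, -754.6).
Normal n = (Hole 1→Hole 2) × (Hole 1→Hole 3) = (345079.3, 176144.2, 407828).
So ∂z/∂x = −n_x/n_z = −0.84614 and ∂z/∂y = −n_y/n_z = −0.43191.
Intercept c from Hole 1: 486.7 + 134.54 + 22.46 = 643.70.
At (723, 623): z_contact = −611.8 − 269.1 + 643.70 = -237.1 m.
Depth below ground = 116 − (-237.1) = 353 m.

353 m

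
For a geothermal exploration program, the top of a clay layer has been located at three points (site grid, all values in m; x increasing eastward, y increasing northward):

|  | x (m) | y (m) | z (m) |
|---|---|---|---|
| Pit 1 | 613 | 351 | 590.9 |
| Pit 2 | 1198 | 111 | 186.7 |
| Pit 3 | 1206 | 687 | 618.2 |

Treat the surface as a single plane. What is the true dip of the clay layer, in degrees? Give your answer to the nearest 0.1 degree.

Two edge vectors: Pit 1→Pit 2 = (585, -240, -404.2), Pit 1→Pit 3 = (593, 336, 27.3).
Normal n = (Pit 1→Pit 2) × (Pit 1→Pit 3) = (129259.2, -255661.1, 338880).
So ∂z/∂x = −n_x/n_z = −0.38143 and ∂z/∂y = −n_y/n_z = 0.75443.
Gradient magnitude |∇z| = √(a² + b²) = √(0.14549 + 0.56916) = 0.84537.
True dip = arctan(0.84537) = 40.2°, dipping toward SSE (azimuth ≈ 153°).

40.2°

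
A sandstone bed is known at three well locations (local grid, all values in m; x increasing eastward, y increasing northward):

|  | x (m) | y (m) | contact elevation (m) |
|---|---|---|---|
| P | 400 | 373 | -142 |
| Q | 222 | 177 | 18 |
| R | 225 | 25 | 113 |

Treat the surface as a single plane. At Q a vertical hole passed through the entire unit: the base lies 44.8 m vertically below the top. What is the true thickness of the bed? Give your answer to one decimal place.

Two edge vectors: P→Q = (-178, -196, 160), P→R = (-175, -348, 255).
Normal n = (P→Q) × (P→R) = (5700, 17390, 27644).
So ∂z/∂x = −n_x/n_z = −0.20619 and ∂z/∂y = −n_y/n_z = −0.62907.
|∇z| = √(a²+b²) = 0.66200, so dip δ = arctan(0.66200) = 33.50°.
True thickness = vertical thickness × cos δ = 44.8 × cos 33.50° = 37.4 m.

37.4 m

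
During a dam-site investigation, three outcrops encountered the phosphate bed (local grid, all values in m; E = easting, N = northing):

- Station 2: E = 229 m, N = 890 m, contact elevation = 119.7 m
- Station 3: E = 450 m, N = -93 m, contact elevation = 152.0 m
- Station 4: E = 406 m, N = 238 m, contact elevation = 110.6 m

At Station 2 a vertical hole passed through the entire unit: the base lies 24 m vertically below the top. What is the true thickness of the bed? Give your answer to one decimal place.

Two edge vectors: Station 2→Station 3 = (221, -983, 32.3), Station 2→Station 4 = (177, -652, -9.1).
Normal n = (Station 2→Station 3) × (Station 2→Station 4) = (30004.9, 7728.2, 29899).
So ∂z/∂E = −n_x/n_z = −1.00354 and ∂z/∂N = −n_y/n_z = −0.25848.
|∇z| = √(a²+b²) = 1.03629, so dip δ = arctan(1.03629) = 46.02°.
True thickness = vertical thickness × cos δ = 24 × cos 46.02° = 16.7 m.

16.7 m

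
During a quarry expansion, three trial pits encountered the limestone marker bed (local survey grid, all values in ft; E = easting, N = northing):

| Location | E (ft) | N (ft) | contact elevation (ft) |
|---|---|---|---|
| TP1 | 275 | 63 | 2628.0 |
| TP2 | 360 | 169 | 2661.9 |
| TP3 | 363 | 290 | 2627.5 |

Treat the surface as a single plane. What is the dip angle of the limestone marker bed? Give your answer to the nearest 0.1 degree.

39.8°

Two edge vectors: TP1→TP2 = (85, 106, 33.9), TP1→TP3 = (88, 227, -0.5).
Normal n = (TP1→TP2) × (TP1→TP3) = (-7748.3, 3025.7, 9967).
So ∂z/∂E = −n_x/n_z = 0.77740 and ∂z/∂N = −n_y/n_z = −0.30357.
Gradient magnitude |∇z| = √(a² + b²) = √(0.60434 + 0.09216) = 0.83457.
True dip = arctan(0.83457) = 39.8°, dipping toward WNW (azimuth ≈ 291°).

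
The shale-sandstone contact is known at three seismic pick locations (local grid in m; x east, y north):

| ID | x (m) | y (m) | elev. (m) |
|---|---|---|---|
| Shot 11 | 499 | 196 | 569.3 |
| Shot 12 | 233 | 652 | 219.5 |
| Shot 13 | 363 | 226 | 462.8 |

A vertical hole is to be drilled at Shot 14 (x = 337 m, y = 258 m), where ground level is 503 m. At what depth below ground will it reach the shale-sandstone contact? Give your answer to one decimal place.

69.9 m

Let the plane be z = a·x + b·y + c.
Shot 12−Shot 11: −266a + 456b = −349.8;  Shot 13−Shot 11: −136a + 30b = −106.5.
Solving gives a = 0.70453, b = −0.35613.
Then c = 569.3 − a·499 − b·196 = 287.54.
At (337, 258): z_contact = 237.43 − 91.88 + 287.54 = 433.09 m.
Depth below ground = 503 − 433.09 = 69.9 m.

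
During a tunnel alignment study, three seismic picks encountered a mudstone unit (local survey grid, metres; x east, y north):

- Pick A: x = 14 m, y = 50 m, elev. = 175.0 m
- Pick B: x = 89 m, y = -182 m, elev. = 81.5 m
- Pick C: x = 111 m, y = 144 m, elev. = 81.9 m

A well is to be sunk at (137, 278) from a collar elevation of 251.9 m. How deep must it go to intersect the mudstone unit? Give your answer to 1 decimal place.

187.3 m

Let the plane be z = a·x + b·y + c.
Pick B−Pick A: 75a − 232b = −93.5;  Pick C−Pick A: 97a + 94b = −93.1.
Solving gives a = −1.02823, b = 0.07062.
Then c = 175 − a·14 − b·50 = 185.86.
At (137, 278): z_contact = −140.87 + 19.63 + 185.86 = 64.63 m.
Depth below ground = 251.9 − 64.63 = 187.3 m.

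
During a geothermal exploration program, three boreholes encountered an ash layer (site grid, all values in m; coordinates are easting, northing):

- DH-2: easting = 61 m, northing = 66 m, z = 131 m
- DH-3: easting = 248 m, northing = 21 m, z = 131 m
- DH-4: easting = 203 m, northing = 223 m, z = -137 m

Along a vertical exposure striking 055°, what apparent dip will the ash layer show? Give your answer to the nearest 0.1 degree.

47.2°

Let the plane be z = a·easting + b·northing + c.
DH-3−DH-2: 187a − 45b = 0;  DH-4−DH-2: 142a + 157b = −268.
Solving gives a = −0.33735, b = −1.40189.
Unit vector along 055° is (sin 55°, cos 55°) = (0.8192, 0.5736).
Slope in that direction = a·(0.8192) + b·(0.5736) = −1.08043.
Apparent dip = arctan|1.08043| = 47.2° (true dip is 55.3°, so apparent ≤ true as expected).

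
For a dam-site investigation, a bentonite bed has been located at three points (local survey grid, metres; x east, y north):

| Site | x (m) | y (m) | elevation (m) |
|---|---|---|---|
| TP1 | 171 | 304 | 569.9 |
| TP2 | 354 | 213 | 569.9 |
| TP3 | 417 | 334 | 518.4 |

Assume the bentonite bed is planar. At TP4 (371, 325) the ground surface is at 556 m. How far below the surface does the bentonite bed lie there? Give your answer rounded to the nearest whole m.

Let the plane be z = a·x + b·y + c.
TP2−TP1: 183a − 91b = 0;  TP3−TP1: 246a + 30b = −51.5.
Solving gives a = −0.16812, b = −0.33809.
Then c = 569.9 − a·171 − b·304 = 701.43.
At (371, 325): z_contact = −62.4 − 109.9 + 701.43 = 529.2 m.
Depth below ground = 556 − 529.2 = 27 m.

27 m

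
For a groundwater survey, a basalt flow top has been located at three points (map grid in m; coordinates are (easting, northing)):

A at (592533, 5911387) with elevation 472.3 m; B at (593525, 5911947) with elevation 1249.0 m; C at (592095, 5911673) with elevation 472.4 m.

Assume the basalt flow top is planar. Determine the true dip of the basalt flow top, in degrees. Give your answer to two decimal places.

Two edge vectors: A→B = (992, 560, 776.7), A→C = (-438, 286, 0.1).
Normal n = (A→B) × (A→C) = (-222080.2, -340293.8, 528992).
So ∂z/∂E = −n_x/n_z = 0.41982 and ∂z/∂N = −n_y/n_z = 0.64329.
Gradient magnitude |∇z| = √(a² + b²) = √(0.17625 + 0.41382) = 0.76816.
True dip = arctan(0.76816) = 37.53°, dipping toward SSW (azimuth ≈ 213°).

37.53°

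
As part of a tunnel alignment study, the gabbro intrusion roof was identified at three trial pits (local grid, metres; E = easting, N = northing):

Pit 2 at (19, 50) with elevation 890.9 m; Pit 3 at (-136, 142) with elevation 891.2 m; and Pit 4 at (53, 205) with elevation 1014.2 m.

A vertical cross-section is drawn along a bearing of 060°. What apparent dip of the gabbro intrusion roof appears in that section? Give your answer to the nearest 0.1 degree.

35.5°

Two edge vectors: Pit 2→Pit 3 = (-155, 92, 0.3), Pit 2→Pit 4 = (34, 155, 123.3).
Normal n = (Pit 2→Pit 3) × (Pit 2→Pit 4) = (11297.1, 19121.7, -27153).
So ∂z/∂E = −n_x/n_z = 0.41605 and ∂z/∂N = −n_y/n_z = 0.70422.
Unit vector along 060° is (sin 60°, cos 60°) = (0.8660, 0.5000).
Slope in that direction = a·(0.8660) + b·(0.5000) = 0.71242.
Apparent dip = arctan|0.71242| = 35.5° (true dip is 39.3°, so apparent ≤ true as expected).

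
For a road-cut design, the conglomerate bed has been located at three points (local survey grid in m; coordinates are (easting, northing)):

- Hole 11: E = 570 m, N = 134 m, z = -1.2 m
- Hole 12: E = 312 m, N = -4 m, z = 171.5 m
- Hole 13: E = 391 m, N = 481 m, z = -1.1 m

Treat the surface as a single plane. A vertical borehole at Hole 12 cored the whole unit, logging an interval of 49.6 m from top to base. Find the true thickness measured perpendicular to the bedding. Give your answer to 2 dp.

42.71 m

Let the plane be z = a·E + b·N + c.
Hole 12−Hole 11: −258a − 138b = 172.7;  Hole 13−Hole 11: −179a + 347b = 0.1.
Solving gives a = −0.52475, b = −0.27040.
|∇z| = √(a²+b²) = 0.59032, so dip δ = arctan(0.59032) = 30.55°.
True thickness = vertical thickness × cos δ = 49.6 × cos 30.55° = 42.71 m.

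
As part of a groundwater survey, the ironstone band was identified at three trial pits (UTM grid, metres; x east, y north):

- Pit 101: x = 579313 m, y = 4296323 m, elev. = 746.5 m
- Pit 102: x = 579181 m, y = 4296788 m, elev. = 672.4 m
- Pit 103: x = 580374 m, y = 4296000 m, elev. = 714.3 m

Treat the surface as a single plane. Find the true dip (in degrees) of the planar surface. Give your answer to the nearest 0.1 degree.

11.5°

Two edge vectors: Pit 101→Pit 102 = (-132, 465, -74.1), Pit 101→Pit 103 = (1061, -323, -32.2).
Normal n = (Pit 101→Pit 102) × (Pit 101→Pit 103) = (-38907.3, -82870.5, -450729).
So ∂z/∂x = −n_x/n_z = −0.08632 and ∂z/∂y = −n_y/n_z = −0.18386.
Gradient magnitude |∇z| = √(a² + b²) = √(0.00745 + 0.03380) = 0.20311.
True dip = arctan(0.20311) = 11.5°, dipping toward NNE (azimuth ≈ 025°).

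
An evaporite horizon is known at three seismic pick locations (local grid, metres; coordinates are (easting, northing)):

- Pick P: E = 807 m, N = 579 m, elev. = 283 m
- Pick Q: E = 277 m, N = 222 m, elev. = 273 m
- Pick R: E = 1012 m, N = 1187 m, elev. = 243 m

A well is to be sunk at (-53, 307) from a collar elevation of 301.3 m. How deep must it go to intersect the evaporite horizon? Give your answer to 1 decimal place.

Let the plane be z = a·E + b·N + c.
Pick Q−Pick P: −530a − 357b = −10;  Pick R−Pick P: 205a + 608b = −40.
Solving gives a = 0.081749, b = −0.093353.
Then c = 283 − a·807 − b·579 = 271.08.
At (-53, 307): z_contact = −4.33 − 28.66 + 271.08 = 238.09 m.
Depth below ground = 301.3 − 238.09 = 63.2 m.

63.2 m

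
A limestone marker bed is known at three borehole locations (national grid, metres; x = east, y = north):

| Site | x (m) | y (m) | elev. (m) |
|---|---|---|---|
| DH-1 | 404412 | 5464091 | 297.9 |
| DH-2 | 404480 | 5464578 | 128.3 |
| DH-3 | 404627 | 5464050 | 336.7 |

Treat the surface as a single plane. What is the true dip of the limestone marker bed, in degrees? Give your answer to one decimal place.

20.8°

Two edge vectors: DH-1→DH-2 = (68, 487, -169.6), DH-1→DH-3 = (215, -41, 38.8).
Normal n = (DH-1→DH-2) × (DH-1→DH-3) = (11942, -39102.4, -107493).
So ∂z/∂x = −n_x/n_z = 0.11110 and ∂z/∂y = −n_y/n_z = −0.36377.
Gradient magnitude |∇z| = √(a² + b²) = √(0.01234 + 0.13233) = 0.38035.
True dip = arctan(0.38035) = 20.8°, dipping toward NNW (azimuth ≈ 343°).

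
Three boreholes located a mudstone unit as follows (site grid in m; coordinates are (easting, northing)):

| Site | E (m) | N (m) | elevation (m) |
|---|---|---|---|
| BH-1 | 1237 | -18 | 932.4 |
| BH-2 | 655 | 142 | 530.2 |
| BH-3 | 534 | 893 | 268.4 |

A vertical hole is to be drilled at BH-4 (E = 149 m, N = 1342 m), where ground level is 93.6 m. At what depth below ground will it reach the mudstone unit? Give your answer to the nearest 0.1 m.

Let the plane be z = a·E + b·N + c.
BH-2−BH-1: −582a + 160b = −402.2;  BH-3−BH-1: −703a + 911b = −664.
Solving gives a = 0.622817, b = −0.248255.
Then c = 932.4 − a·1237 − b·-18 = 157.51.
At (149, 1342): z_contact = 92.80 − 333.16 + 157.51 = -82.85 m.
Depth below ground = 93.6 − (-82.85) = 176.5 m.

176.5 m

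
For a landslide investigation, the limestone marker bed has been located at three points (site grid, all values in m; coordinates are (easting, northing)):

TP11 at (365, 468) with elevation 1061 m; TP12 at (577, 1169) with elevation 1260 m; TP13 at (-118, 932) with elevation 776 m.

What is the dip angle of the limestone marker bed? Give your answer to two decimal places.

33.96°

Two edge vectors: TP11→TP12 = (212, 701, 199), TP11→TP13 = (-483, 464, -285).
Normal n = (TP11→TP12) × (TP11→TP13) = (-292121, -35697, 436951).
So ∂z/∂E = −n_x/n_z = 0.66854 and ∂z/∂N = −n_y/n_z = 0.08170.
Gradient magnitude |∇z| = √(a² + b²) = √(0.44695 + 0.00667) = 0.67352.
True dip = arctan(0.67352) = 33.96°, dipping toward W (azimuth ≈ 263°).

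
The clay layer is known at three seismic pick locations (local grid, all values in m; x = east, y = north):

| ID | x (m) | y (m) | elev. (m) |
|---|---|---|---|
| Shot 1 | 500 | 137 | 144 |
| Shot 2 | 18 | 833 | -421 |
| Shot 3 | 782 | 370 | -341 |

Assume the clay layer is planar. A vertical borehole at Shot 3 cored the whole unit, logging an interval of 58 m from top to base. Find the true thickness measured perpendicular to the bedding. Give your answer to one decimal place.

33.1 m

Two edge vectors: Shot 1→Shot 2 = (-482, 696, -565), Shot 1→Shot 3 = (282, 233, -485).
Normal n = (Shot 1→Shot 2) × (Shot 1→Shot 3) = (-205915, -393100, -308578).
So ∂z/∂x = −n_x/n_z = −0.66730 and ∂z/∂y = −n_y/n_z = −1.27391.
|∇z| = √(a²+b²) = 1.43810, so dip δ = arctan(1.43810) = 55.19°.
True thickness = vertical thickness × cos δ = 58 × cos 55.19° = 33.1 m.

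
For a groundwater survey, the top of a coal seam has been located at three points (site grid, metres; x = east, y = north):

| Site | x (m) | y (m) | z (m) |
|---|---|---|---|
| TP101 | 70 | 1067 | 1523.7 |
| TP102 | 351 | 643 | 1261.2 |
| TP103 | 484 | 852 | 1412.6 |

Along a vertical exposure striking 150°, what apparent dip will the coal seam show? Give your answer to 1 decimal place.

28.5°

Let the plane be z = a·x + b·y + c.
TP102−TP101: 281a − 424b = −262.5;  TP103−TP101: 414a − 215b = −111.1.
Solving gives a = 0.08105, b = 0.67282.
Unit vector along 150° is (sin 150°, cos 150°) = (0.5000, -0.8660).
Slope in that direction = a·(0.5000) + b·(-0.8660) = −0.54215.
Apparent dip = arctan|0.54215| = 28.5° (true dip is 34.1°, so apparent ≤ true as expected).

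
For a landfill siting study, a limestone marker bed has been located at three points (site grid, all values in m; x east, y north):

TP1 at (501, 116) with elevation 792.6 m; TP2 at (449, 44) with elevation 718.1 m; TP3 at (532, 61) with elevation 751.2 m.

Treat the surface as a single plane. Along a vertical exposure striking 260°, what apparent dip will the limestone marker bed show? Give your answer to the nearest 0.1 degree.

20.2°

Two edge vectors: TP1→TP2 = (-52, -72, -74.5), TP1→TP3 = (31, -55, -41.4).
Normal n = (TP1→TP2) × (TP1→TP3) = (-1116.7, -4462.3, 5092).
So ∂z/∂x = −n_x/n_z = 0.21930 and ∂z/∂y = −n_y/n_z = 0.87634.
Unit vector along 260° is (sin 260°, cos 260°) = (-0.9848, -0.1736).
Slope in that direction = a·(-0.9848) + b·(-0.1736) = −0.36815.
Apparent dip = arctan|0.36815| = 20.2° (true dip is 42.1°, so apparent ≤ true as expected).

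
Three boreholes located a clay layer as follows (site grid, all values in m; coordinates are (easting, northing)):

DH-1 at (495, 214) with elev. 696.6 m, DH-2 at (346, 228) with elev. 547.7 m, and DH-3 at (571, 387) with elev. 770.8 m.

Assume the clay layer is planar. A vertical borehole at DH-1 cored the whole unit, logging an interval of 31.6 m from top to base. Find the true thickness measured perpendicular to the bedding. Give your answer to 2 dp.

22.36 m

Let the plane be z = a·E + b·N + c.
DH-2−DH-1: −149a + 14b = −148.9;  DH-3−DH-1: 76a + 173b = 74.2.
Solving gives a = 0.99842, b = −0.00971.
|∇z| = √(a²+b²) = 0.99846, so dip δ = arctan(0.99846) = 44.96°.
True thickness = vertical thickness × cos δ = 31.6 × cos 44.96° = 22.36 m.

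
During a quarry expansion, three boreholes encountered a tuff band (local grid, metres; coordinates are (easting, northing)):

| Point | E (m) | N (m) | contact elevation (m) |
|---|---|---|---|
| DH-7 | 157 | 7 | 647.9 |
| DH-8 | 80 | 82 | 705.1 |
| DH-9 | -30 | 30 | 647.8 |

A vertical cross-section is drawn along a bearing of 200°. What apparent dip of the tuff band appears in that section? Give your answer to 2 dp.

Two edge vectors: DH-7→DH-8 = (-77, 75, 57.2), DH-7→DH-9 = (-187, 23, -0.1).
Normal n = (DH-7→DH-8) × (DH-7→DH-9) = (-1323.1, -10704.1, 12254).
So ∂z/∂E = −n_x/n_z = 0.10797 and ∂z/∂N = −n_y/n_z = 0.87352.
Unit vector along 200° is (sin 200°, cos 200°) = (-0.3420, -0.9397).
Slope in that direction = a·(-0.3420) + b·(-0.9397) = −0.85777.
Apparent dip = arctan|0.85777| = 40.62° (true dip is 41.4°, so apparent ≤ true as expected).

40.62°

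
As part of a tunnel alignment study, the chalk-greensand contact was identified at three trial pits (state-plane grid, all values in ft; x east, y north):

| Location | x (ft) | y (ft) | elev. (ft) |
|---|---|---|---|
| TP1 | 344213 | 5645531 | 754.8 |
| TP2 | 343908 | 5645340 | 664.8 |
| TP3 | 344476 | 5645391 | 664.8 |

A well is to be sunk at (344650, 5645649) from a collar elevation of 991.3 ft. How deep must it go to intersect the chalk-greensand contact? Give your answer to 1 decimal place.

193.2 ft

Let the plane be z = a·x + b·y + c.
TP2−TP1: −305a − 191b = −90;  TP3−TP1: 263a − 140b = −90.
Solving gives a = −0.049390421, b = 0.550073709.
Then c = 754.8 − a·344213 − b·5645531 = −3087702.55.
At (344650, 5645649): z_contact = −17022.41 + 3105523.09 − 3087702.55 = 798.13 ft.
Depth below ground = 991.3 − 798.13 = 193.2 ft.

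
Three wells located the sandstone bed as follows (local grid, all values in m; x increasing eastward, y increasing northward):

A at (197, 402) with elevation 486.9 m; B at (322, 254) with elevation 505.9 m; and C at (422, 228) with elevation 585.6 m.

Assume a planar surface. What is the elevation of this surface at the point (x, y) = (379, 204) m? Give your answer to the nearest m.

Two edge vectors: A→B = (125, -148, 19), A→C = (225, -174, 98.7).
Normal n = (A→B) × (A→C) = (-11301.6, -8062.5, 11550).
So ∂z/∂x = −n_x/n_z = 0.97849 and ∂z/∂y = −n_y/n_z = 0.69805.
Intercept c from A: 486.9 − 192.76 − 280.62 = 13.52.
At (379, 204): z = 370.8 + 142.4 + 13.52 = 526.8 m.

527 m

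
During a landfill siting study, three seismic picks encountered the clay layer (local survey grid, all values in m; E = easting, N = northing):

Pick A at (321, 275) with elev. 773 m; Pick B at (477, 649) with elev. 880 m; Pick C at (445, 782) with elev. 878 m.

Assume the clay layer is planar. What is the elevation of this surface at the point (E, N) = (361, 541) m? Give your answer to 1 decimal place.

816.6 m

Two edge vectors: Pick A→Pick B = (156, 374, 107), Pick A→Pick C = (124, 507, 105).
Normal n = (Pick A→Pick B) × (Pick A→Pick C) = (-14979, -3112, 32716).
So ∂z/∂E = −n_x/n_z = 0.45785 and ∂z/∂N = −n_y/n_z = 0.09512.
Intercept c from Pick A: 773 − 146.97 − 26.16 = 599.87.
At (361, 541): z = 165.3 + 51.5 + 599.87 = 816.6 m.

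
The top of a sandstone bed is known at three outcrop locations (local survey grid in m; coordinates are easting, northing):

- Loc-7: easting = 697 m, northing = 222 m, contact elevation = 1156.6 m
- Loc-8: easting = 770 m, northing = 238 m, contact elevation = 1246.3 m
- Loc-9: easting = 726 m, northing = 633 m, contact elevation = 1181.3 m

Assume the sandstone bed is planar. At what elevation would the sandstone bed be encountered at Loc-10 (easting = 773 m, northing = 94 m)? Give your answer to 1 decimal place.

Let the plane be z = a·easting + b·northing + c.
Loc-8−Loc-7: 73a + 16b = 89.7;  Loc-9−Loc-7: 29a + 411b = 24.7.
Solving gives a = 1.23469, b = −0.02702.
Then c = 1156.6 − a·697 − b·222 = 302.02.
At (773, 94): z = 954.4 − 2.5 + 302.02 = 1253.9 m.

1253.9 m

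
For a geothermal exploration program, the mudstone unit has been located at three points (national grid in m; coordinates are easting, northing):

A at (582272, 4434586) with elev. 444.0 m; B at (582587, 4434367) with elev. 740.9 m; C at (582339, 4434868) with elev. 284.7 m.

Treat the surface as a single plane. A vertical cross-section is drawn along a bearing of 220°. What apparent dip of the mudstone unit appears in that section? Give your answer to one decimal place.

Let the plane be z = a·easting + b·northing + c.
B−A: 315a − 219b = 296.9;  C−A: 67a + 282b = −159.3.
Solving gives a = 0.47186, b = −0.67700.
Unit vector along 220° is (sin 220°, cos 220°) = (-0.6428, -0.7660).
Slope in that direction = a·(-0.6428) + b·(-0.7660) = 0.21531.
Apparent dip = arctan|0.21531| = 12.2° (true dip is 39.5°, so apparent ≤ true as expected).

12.2°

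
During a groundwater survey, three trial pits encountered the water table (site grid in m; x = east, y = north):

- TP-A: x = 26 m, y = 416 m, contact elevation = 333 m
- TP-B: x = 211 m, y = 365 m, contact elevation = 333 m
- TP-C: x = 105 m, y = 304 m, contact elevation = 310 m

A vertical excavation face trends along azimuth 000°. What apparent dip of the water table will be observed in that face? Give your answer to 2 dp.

Two edge vectors: TP-A→TP-B = (185, -51, 0), TP-A→TP-C = (79, -112, -23).
Normal n = (TP-A→TP-B) × (TP-A→TP-C) = (1173, 4255, -16691).
So ∂z/∂x = −n_x/n_z = 0.07028 and ∂z/∂y = −n_y/n_z = 0.25493.
Unit vector along 000° is (sin 0°, cos 0°) = (0.0000, 1.0000).
Slope in that direction = a·(0.0000) + b·(1.0000) = 0.25493.
Apparent dip = arctan|0.25493| = 14.30° (true dip is 14.8°, so apparent ≤ true as expected).

14.30°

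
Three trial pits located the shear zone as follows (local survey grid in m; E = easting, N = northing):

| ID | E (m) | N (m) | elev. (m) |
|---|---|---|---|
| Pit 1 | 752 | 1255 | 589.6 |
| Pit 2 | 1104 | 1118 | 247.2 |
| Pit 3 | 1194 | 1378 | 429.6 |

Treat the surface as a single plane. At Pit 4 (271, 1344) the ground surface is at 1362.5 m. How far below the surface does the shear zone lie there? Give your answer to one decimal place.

Let the plane be z = a·E + b·N + c.
Pit 2−Pit 1: 352a − 137b = −342.4;  Pit 3−Pit 1: 442a + 123b = −160.
Solving gives a = −0.616612, b = 0.914981.
Then c = 589.6 − a·752 − b·1255 = −95.01.
At (271, 1344): z_contact = −167.10 + 1229.73 − 95.01 = 967.62 m.
Depth below ground = 1362.5 − 967.62 = 394.9 m.

394.9 m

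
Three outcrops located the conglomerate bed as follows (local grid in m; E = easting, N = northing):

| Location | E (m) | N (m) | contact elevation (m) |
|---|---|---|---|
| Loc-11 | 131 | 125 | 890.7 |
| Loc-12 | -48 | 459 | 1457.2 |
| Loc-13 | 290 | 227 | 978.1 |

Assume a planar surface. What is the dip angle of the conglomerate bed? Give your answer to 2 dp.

56.91°

Two edge vectors: Loc-11→Loc-12 = (-179, 334, 566.5), Loc-11→Loc-13 = (159, 102, 87.4).
Normal n = (Loc-11→Loc-12) × (Loc-11→Loc-13) = (-28591.4, 105718.1, -71364).
So ∂z/∂E = −n_x/n_z = −0.40064 and ∂z/∂N = −n_y/n_z = 1.48139.
Gradient magnitude |∇z| = √(a² + b²) = √(0.16051 + 2.19452) = 1.53461.
True dip = arctan(1.53461) = 56.91°, dipping toward SSE (azimuth ≈ 165°).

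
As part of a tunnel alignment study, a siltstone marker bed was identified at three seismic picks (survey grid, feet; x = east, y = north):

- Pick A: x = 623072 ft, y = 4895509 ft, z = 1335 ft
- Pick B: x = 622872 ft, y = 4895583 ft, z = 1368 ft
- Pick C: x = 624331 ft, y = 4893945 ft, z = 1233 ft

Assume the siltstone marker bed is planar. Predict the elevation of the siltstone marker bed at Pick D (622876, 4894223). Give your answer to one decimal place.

1498.1 ft

Let the plane be z = a·x + b·y + c.
Pick B−Pick A: −200a + 74b = 33;  Pick C−Pick A: 1259a − 1564b = −102.
Solving gives a = −0.200624676, b = −0.096282907.
Then c = 1335 − a·623072 − b·4895509 = 597692.46.
At (622876, 4894223): z = −124964.3 − 471230.0 + 597692.46 = 1498.1 ft.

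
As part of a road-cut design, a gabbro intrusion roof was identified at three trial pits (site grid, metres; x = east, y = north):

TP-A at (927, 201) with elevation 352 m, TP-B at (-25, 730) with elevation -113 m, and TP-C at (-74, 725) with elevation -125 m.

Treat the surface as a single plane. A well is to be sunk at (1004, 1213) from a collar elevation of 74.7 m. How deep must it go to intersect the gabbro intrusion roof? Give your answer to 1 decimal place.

75.7 m

Two edge vectors: TP-A→TP-B = (-952, 529, -465), TP-A→TP-C = (-1001, 524, -477).
Normal n = (TP-A→TP-B) × (TP-A→TP-C) = (-8673, 11361, 30681).
So ∂z/∂x = −n_x/n_z = 0.282683 and ∂z/∂y = −n_y/n_z = −0.370294.
Intercept c from TP-A: 352 − 262.05 + 74.43 = 164.38.
At (1004, 1213): z_contact = 283.81 − 449.17 + 164.38 = -0.97 m.
Depth below ground = 74.7 − (-0.97) = 75.7 m.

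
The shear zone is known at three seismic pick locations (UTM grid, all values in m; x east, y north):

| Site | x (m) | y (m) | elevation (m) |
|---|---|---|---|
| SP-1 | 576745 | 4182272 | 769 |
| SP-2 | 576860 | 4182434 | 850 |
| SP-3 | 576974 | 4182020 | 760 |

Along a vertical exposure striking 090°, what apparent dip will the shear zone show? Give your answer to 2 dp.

Let the plane be z = a·x + b·y + c.
SP-2−SP-1: 115a + 162b = 81;  SP-3−SP-1: 229a − 252b = −9.
Solving gives a = 0.28684, b = 0.29638.
Unit vector along 090° is (sin 90°, cos 90°) = (1.0000, 0.0000).
Slope in that direction = a·(1.0000) + b·(0.0000) = 0.28684.
Apparent dip = arctan|0.28684| = 16.01° (true dip is 22.4°, so apparent ≤ true as expected).

16.01°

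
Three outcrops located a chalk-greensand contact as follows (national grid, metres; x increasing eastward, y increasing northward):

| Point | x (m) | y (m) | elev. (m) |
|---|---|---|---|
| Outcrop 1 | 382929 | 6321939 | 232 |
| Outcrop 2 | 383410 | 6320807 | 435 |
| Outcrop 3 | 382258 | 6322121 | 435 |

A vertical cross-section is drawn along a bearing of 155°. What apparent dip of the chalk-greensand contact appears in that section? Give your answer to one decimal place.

8.4°

Two edge vectors: Outcrop 1→Outcrop 2 = (481, -1132, 203), Outcrop 1→Outcrop 3 = (-671, 182, 203).
Normal n = (Outcrop 1→Outcrop 2) × (Outcrop 1→Outcrop 3) = (-266742, -233856, -672030).
So ∂z/∂x = −n_x/n_z = −0.39692 and ∂z/∂y = −n_y/n_z = −0.34798.
Unit vector along 155° is (sin 155°, cos 155°) = (0.4226, -0.9063).
Slope in that direction = a·(0.4226) + b·(-0.9063) = 0.14764.
Apparent dip = arctan|0.14764| = 8.4° (true dip is 27.8°, so apparent ≤ true as expected).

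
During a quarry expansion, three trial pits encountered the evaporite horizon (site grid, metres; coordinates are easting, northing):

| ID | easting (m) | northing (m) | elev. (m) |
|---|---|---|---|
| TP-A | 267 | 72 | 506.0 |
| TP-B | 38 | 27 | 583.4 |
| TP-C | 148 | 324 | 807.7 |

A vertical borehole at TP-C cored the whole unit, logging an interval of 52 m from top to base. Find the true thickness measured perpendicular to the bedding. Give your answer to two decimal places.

Let the plane be z = a·easting + b·northing + c.
TP-B−TP-A: −229a − 45b = 77.4;  TP-C−TP-A: −119a + 252b = 301.7.
Solving gives a = −0.52458, b = 0.94951.
|∇z| = √(a²+b²) = 1.08478, so dip δ = arctan(1.08478) = 47.33°.
True thickness = vertical thickness × cos δ = 52 × cos 47.33° = 35.25 m.

35.25 m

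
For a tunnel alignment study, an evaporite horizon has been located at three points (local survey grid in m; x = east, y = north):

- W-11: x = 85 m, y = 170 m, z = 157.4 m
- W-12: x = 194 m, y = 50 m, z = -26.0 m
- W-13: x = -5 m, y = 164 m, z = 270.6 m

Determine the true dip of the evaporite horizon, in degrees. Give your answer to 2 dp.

Let the plane be z = a·x + b·y + c.
W-12−W-11: 109a − 120b = −183.4;  W-13−W-11: −90a − 6b = 113.2.
Solving gives a = −1.28203, b = 0.36382.
Gradient magnitude |∇z| = √(a² + b²) = √(1.64361 + 0.13237) = 1.33266.
True dip = arctan(1.33266) = 53.12°, dipping toward ESE (azimuth ≈ 106°).

53.12°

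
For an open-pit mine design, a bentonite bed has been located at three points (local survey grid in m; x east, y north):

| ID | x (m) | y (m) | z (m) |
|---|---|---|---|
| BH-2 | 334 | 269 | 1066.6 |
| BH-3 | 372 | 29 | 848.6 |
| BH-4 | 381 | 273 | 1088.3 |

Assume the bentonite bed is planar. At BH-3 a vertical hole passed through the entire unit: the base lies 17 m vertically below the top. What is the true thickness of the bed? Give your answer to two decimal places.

11.78 m

Two edge vectors: BH-2→BH-3 = (38, -240, -218), BH-2→BH-4 = (47, 4, 21.7).
Normal n = (BH-2→BH-3) × (BH-2→BH-4) = (-4336, -11070.6, 11432).
So ∂z/∂x = −n_x/n_z = 0.37929 and ∂z/∂y = −n_y/n_z = 0.96839.
|∇z| = √(a²+b²) = 1.04002, so dip δ = arctan(1.04002) = 46.12°.
True thickness = vertical thickness × cos δ = 17 × cos 46.12° = 11.78 m.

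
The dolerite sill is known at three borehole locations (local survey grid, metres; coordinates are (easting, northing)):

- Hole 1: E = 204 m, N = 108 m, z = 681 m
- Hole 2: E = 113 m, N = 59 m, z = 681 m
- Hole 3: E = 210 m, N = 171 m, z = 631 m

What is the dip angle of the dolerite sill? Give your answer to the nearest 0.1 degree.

Two edge vectors: Hole 1→Hole 2 = (-91, -49, 0), Hole 1→Hole 3 = (6, 63, -50).
Normal n = (Hole 1→Hole 2) × (Hole 1→Hole 3) = (2450, -4550, -5439).
So ∂z/∂E = −n_x/n_z = 0.45045 and ∂z/∂N = −n_y/n_z = −0.83655.
Gradient magnitude |∇z| = √(a² + b²) = √(0.20291 + 0.69982) = 0.95012.
True dip = arctan(0.95012) = 43.5°, dipping toward NNW (azimuth ≈ 332°).

43.5°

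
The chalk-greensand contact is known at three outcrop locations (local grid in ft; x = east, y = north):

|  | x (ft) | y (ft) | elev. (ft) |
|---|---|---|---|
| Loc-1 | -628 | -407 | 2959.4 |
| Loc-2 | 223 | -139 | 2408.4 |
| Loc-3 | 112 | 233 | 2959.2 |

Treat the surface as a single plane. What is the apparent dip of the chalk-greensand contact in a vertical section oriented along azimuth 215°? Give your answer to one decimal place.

Two edge vectors: Loc-1→Loc-2 = (851, 268, -551), Loc-1→Loc-3 = (740, 640, -0.2).
Normal n = (Loc-1→Loc-2) × (Loc-1→Loc-3) = (352586.4, -407569.8, 346320).
So ∂z/∂x = −n_x/n_z = −1.01809 and ∂z/∂y = −n_y/n_z = 1.17686.
Unit vector along 215° is (sin 215°, cos 215°) = (-0.5736, -0.8192).
Slope in that direction = a·(-0.5736) + b·(-0.8192) = −0.38007.
Apparent dip = arctan|0.38007| = 20.8° (true dip is 57.3°, so apparent ≤ true as expected).

20.8°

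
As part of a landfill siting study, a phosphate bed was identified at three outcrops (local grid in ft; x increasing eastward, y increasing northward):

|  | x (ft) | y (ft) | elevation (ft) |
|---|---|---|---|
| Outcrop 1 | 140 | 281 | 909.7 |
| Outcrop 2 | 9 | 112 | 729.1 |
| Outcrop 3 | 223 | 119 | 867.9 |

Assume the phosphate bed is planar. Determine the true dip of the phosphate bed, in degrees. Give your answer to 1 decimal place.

40.6°

Let the plane be z = a·x + b·y + c.
Outcrop 2−Outcrop 1: −131a − 169b = −180.6;  Outcrop 3−Outcrop 1: 83a − 162b = −41.8.
Solving gives a = 0.62961, b = 0.58060.
Gradient magnitude |∇z| = √(a² + b²) = √(0.39640 + 0.33710) = 0.85645.
True dip = arctan(0.85645) = 40.6°, dipping toward SW (azimuth ≈ 227°).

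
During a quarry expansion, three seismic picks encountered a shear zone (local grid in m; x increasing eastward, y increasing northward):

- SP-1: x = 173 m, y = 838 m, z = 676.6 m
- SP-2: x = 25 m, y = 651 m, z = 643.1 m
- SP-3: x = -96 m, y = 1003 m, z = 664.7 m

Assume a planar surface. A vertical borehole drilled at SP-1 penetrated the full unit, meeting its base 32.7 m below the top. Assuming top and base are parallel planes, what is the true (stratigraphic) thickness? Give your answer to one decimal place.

32.4 m

Two edge vectors: SP-1→SP-2 = (-148, -187, -33.5), SP-1→SP-3 = (-269, 165, -11.9).
Normal n = (SP-1→SP-2) × (SP-1→SP-3) = (7752.8, 7250.3, -74723).
So ∂z/∂x = −n_x/n_z = 0.10375 and ∂z/∂y = −n_y/n_z = 0.09703.
|∇z| = √(a²+b²) = 0.14205, so dip δ = arctan(0.14205) = 8.09°.
True thickness = vertical thickness × cos δ = 32.7 × cos 8.09° = 32.4 m.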